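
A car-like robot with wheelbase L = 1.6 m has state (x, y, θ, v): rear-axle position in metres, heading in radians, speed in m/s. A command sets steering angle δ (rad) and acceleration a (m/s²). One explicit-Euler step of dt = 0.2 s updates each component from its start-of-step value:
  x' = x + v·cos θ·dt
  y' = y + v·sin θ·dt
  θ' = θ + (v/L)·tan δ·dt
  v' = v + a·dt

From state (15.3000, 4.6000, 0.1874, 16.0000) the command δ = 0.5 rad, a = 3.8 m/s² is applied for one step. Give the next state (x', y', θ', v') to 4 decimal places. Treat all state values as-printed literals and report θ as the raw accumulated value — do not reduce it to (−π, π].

(18.4440, 5.1962, 1.2800, 16.7600)

x' = 15.3000 + 16.0000·cos(0.1874)·0.2 = 18.4440
y' = 4.6000 + 16.0000·sin(0.1874)·0.2 = 5.1962
θ' = 0.1874 + (16.0000/1.6)·tan(0.5)·0.2 = 1.2800
v' = 16.0000 + 3.8000·0.2 = 16.7600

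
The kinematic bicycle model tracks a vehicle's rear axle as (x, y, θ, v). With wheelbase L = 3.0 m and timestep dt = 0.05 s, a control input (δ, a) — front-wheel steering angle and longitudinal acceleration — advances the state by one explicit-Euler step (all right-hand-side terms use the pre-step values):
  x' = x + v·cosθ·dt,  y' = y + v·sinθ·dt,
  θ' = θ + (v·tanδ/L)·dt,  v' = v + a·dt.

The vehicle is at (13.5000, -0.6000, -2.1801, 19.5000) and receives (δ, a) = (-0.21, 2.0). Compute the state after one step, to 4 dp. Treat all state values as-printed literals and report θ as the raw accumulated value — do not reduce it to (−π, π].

(12.9420, -1.3995, -2.2494, 19.6000)

x' = 13.5000 + 19.5000·cos(-2.1801)·0.05 = 12.9420
y' = -0.6000 + 19.5000·sin(-2.1801)·0.05 = -1.3995
θ' = -2.1801 + (19.5000/3.0)·tan(-0.21)·0.05 = -2.2494
v' = 19.5000 + 2.0000·0.05 = 19.6000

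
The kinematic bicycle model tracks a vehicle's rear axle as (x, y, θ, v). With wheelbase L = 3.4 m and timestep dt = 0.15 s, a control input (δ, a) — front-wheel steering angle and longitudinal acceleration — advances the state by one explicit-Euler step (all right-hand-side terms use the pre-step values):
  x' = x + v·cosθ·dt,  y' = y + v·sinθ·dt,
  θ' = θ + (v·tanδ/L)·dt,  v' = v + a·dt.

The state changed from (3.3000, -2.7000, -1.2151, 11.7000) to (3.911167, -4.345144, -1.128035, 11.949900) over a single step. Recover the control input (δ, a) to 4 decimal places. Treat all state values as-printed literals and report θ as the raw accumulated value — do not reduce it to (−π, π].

δ = 0.1671, a = 1.6660

a = (v'−v)/dt = (0.249900)/0.15 = 1.6660
Δθ = θ'−θ = 0.087065;  (v·dt/L) = 11.7000·0.15/3.4 = 0.516176
tan δ = Δθ·L/(v·dt) = 0.168673  →  δ = 0.1671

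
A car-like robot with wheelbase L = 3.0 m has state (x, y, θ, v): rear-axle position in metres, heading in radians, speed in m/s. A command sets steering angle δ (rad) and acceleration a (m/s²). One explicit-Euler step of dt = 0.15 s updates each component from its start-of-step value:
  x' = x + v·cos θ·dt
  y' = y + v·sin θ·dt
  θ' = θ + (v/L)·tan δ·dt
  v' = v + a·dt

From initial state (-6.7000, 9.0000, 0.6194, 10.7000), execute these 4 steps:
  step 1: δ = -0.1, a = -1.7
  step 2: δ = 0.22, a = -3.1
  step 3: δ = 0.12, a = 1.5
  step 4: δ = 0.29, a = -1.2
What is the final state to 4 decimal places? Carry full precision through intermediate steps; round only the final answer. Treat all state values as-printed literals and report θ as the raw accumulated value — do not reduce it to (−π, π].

(-1.7812, 12.7510, 0.8949, 10.0250)

after step 1 (δ=-0.1, a=-1.7): (-5.393166, 9.931777, 0.565721, 10.445000)
after step 2 (δ=0.22, a=-3.1): (-4.070512, 10.771594, 0.682506, 9.980000)
after step 3 (δ=0.12, a=1.5): (-2.908848, 11.715811, 0.742675, 10.205000)
after step 4 (δ=0.29, a=-1.2): (-1.781203, 12.750998, 0.894940, 10.025000)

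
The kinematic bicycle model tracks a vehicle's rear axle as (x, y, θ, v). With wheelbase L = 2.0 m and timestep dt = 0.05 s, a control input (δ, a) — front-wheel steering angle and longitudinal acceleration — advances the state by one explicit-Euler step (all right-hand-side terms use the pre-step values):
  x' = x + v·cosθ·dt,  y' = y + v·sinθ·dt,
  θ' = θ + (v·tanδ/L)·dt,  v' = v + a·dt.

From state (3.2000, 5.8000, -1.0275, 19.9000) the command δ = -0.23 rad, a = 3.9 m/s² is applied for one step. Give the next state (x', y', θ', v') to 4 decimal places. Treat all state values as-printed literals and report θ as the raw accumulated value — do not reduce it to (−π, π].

(3.7144, 4.9483, -1.1440, 20.0950)

x' = 3.2000 + 19.9000·cos(-1.0275)·0.05 = 3.7144
y' = 5.8000 + 19.9000·sin(-1.0275)·0.05 = 4.9483
θ' = -1.0275 + (19.9000/2.0)·tan(-0.23)·0.05 = -1.1440
v' = 19.9000 + 3.9000·0.05 = 20.0950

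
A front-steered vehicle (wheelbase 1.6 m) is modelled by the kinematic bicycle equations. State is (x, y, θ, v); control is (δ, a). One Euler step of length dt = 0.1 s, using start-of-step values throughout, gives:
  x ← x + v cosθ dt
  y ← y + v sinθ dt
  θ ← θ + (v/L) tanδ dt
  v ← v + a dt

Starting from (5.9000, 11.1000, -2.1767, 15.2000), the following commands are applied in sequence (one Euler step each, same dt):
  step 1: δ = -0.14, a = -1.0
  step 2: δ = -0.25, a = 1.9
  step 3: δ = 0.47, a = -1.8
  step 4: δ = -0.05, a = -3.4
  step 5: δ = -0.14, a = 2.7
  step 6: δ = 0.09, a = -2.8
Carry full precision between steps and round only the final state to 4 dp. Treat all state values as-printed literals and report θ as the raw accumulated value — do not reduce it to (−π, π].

after step 1 (δ=-0.14, a=-1.0): (5.034352, 9.850579, -2.310576, 15.100000)
after step 2 (δ=-0.25, a=1.9): (4.016423, 8.735267, -2.551555, 15.290000)
after step 3 (δ=0.47, a=-1.8): (2.745947, 7.884542, -2.066130, 15.110000)
after step 4 (δ=-0.05, a=-3.4): (2.027731, 6.555149, -2.113388, 14.770000)
after step 5 (δ=-0.14, a=2.7): (1.265072, 5.290286, -2.243476, 15.040000)
after step 6 (δ=0.09, a=-2.8): (0.327953, 4.113925, -2.158647, 14.760000)

(0.3280, 4.1139, -2.1586, 14.7600)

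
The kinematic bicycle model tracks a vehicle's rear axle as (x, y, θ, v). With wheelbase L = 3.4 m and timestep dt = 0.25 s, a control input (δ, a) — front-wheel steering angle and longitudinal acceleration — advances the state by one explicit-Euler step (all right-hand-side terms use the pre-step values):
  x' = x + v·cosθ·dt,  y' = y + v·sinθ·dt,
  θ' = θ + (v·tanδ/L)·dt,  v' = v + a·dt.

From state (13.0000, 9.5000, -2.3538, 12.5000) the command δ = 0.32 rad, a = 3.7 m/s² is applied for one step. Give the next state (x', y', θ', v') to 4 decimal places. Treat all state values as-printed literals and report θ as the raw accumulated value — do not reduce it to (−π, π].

(10.7956, 7.2850, -2.0492, 13.4250)

x' = 13.0000 + 12.5000·cos(-2.3538)·0.25 = 10.7956
y' = 9.5000 + 12.5000·sin(-2.3538)·0.25 = 7.2850
θ' = -2.3538 + (12.5000/3.4)·tan(0.32)·0.25 = -2.0492
v' = 12.5000 + 3.7000·0.25 = 13.4250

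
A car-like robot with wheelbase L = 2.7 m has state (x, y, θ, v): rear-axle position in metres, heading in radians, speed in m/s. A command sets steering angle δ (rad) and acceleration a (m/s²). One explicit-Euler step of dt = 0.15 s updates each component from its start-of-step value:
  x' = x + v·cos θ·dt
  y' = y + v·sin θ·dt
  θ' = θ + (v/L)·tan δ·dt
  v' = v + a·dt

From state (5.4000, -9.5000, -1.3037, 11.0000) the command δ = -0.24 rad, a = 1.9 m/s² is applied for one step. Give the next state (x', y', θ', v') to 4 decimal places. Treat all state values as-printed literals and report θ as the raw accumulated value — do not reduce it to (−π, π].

(5.8355, -11.0915, -1.4532, 11.2850)

x' = 5.4000 + 11.0000·cos(-1.3037)·0.15 = 5.8355
y' = -9.5000 + 11.0000·sin(-1.3037)·0.15 = -11.0915
θ' = -1.3037 + (11.0000/2.7)·tan(-0.24)·0.15 = -1.4532
v' = 11.0000 + 1.9000·0.15 = 11.2850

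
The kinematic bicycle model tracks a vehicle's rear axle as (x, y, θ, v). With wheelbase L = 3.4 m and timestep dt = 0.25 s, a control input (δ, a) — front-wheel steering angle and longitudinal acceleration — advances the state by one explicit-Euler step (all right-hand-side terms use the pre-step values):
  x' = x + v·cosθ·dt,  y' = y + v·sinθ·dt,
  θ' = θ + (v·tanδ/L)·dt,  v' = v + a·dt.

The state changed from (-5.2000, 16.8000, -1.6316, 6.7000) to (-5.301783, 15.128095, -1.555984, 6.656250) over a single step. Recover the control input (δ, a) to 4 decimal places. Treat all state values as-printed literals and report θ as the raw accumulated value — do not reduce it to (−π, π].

a = (v'−v)/dt = (-0.043750)/0.25 = -0.1750
Δθ = θ'−θ = 0.075616;  (v·dt/L) = 6.7000·0.25/3.4 = 0.492647
tan δ = Δθ·L/(v·dt) = 0.153489  →  δ = 0.1523

δ = 0.1523, a = -0.1750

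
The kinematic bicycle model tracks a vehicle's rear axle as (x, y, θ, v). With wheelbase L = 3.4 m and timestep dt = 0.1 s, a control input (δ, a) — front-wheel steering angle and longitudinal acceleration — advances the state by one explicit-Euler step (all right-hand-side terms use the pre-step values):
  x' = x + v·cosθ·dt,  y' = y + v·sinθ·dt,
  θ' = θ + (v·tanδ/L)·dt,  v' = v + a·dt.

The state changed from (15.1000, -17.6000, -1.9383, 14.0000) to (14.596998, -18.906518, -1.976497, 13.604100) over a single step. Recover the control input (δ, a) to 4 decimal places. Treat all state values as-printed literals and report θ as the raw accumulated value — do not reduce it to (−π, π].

a = (v'−v)/dt = (-0.395900)/0.1 = -3.9590
Δθ = θ'−θ = -0.038197;  (v·dt/L) = 14.0000·0.1/3.4 = 0.411765
tan δ = Δθ·L/(v·dt) = -0.092764  →  δ = -0.0925

δ = -0.0925, a = -3.9590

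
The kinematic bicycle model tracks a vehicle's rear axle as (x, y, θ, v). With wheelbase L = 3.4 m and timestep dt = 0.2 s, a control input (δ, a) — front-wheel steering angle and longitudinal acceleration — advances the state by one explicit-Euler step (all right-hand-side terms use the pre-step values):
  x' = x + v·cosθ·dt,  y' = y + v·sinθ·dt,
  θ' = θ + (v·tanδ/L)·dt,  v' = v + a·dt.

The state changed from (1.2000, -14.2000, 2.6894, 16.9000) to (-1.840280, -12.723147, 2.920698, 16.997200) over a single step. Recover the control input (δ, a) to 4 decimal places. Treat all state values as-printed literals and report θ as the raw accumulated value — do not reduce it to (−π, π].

a = (v'−v)/dt = (0.097200)/0.2 = 0.4860
Δθ = θ'−θ = 0.231298;  (v·dt/L) = 16.9000·0.2/3.4 = 0.994118
tan δ = Δθ·L/(v·dt) = 0.232667  →  δ = 0.2286

δ = 0.2286, a = 0.4860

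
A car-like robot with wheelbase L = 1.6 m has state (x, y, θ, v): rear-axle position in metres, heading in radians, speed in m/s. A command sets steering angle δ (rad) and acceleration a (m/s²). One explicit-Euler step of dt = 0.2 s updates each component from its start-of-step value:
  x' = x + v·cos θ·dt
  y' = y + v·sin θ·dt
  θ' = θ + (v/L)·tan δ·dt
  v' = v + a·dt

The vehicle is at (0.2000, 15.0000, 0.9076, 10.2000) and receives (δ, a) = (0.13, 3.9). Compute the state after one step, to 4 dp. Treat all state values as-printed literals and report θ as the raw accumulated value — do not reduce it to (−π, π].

x' = 0.2000 + 10.2000·cos(0.9076)·0.2 = 1.4559
y' = 15.0000 + 10.2000·sin(0.9076)·0.2 = 16.6076
θ' = 0.9076 + (10.2000/1.6)·tan(0.13)·0.2 = 1.0743
v' = 10.2000 + 3.9000·0.2 = 10.9800

(1.4559, 16.6076, 1.0743, 10.9800)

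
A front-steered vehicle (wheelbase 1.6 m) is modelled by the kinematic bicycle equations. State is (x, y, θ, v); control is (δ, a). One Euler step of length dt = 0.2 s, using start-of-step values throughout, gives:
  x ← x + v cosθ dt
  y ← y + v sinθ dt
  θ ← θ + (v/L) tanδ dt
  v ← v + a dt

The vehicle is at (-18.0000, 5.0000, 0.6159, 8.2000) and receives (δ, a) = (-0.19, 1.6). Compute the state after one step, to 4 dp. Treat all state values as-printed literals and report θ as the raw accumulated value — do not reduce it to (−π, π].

(-16.6613, 5.9474, 0.4188, 8.5200)

x' = -18.0000 + 8.2000·cos(0.6159)·0.2 = -16.6613
y' = 5.0000 + 8.2000·sin(0.6159)·0.2 = 5.9474
θ' = 0.6159 + (8.2000/1.6)·tan(-0.19)·0.2 = 0.4188
v' = 8.2000 + 1.6000·0.2 = 8.5200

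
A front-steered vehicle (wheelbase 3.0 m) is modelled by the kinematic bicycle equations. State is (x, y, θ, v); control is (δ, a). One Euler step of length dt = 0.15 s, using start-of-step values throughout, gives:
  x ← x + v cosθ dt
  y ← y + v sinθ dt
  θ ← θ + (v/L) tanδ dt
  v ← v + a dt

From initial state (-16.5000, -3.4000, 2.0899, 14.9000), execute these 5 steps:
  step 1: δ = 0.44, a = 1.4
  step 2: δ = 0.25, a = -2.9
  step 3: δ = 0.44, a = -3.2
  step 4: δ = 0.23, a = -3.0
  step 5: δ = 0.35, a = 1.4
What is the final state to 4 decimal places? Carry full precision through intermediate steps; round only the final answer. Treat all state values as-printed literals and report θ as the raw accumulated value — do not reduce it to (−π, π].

after step 1 (δ=0.44, a=1.4): (-17.608788, -1.459430, 2.440631, 15.110000)
after step 2 (δ=0.25, a=-2.9): (-19.340899, 0.002355, 2.633542, 14.675000)
after step 3 (δ=0.44, a=-3.2): (-21.264119, 1.073208, 2.978978, 14.195000)
after step 4 (δ=0.23, a=-3.0): (-23.365278, 1.417932, 3.145161, 13.745000)
after step 5 (δ=0.35, a=1.4): (-25.427015, 1.410576, 3.396027, 13.955000)

(-25.4270, 1.4106, 3.3960, 13.9550)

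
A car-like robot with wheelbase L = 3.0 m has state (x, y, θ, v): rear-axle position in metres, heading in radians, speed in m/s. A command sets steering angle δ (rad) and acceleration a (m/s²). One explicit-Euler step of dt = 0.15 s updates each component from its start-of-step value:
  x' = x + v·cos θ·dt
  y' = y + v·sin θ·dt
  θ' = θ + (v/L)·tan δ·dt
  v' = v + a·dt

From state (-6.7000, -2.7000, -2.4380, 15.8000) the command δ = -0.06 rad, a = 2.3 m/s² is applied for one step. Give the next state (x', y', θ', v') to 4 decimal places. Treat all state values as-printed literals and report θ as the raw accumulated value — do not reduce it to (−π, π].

(-8.5072, -4.2333, -2.4855, 16.1450)

x' = -6.7000 + 15.8000·cos(-2.4380)·0.15 = -8.5072
y' = -2.7000 + 15.8000·sin(-2.4380)·0.15 = -4.2333
θ' = -2.4380 + (15.8000/3.0)·tan(-0.06)·0.15 = -2.4855
v' = 15.8000 + 2.3000·0.15 = 16.1450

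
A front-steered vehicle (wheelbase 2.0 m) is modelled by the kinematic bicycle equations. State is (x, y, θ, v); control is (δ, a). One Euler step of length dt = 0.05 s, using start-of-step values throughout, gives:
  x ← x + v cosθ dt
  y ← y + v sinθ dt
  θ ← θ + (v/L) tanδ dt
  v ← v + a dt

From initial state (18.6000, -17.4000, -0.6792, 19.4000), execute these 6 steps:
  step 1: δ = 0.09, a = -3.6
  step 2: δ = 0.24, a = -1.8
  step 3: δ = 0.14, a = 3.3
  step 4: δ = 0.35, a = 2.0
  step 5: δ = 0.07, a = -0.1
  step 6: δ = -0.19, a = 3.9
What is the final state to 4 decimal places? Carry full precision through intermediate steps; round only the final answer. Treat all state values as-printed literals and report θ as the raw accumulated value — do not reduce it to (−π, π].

after step 1 (δ=0.09, a=-3.6): (19.354733, -18.009326, -0.635432, 19.220000)
after step 2 (δ=0.24, a=-1.8): (20.128161, -18.579703, -0.517845, 19.130000)
after step 3 (δ=0.14, a=3.3): (20.959252, -19.053179, -0.450449, 19.295000)
after step 4 (δ=0.35, a=2.0): (21.827770, -19.473203, -0.274369, 19.395000)
after step 5 (δ=0.07, a=-0.1): (22.761248, -19.735946, -0.240372, 19.390000)
after step 6 (δ=-0.19, a=3.9): (23.702874, -19.966750, -0.333599, 19.585000)

(23.7029, -19.9667, -0.3336, 19.5850)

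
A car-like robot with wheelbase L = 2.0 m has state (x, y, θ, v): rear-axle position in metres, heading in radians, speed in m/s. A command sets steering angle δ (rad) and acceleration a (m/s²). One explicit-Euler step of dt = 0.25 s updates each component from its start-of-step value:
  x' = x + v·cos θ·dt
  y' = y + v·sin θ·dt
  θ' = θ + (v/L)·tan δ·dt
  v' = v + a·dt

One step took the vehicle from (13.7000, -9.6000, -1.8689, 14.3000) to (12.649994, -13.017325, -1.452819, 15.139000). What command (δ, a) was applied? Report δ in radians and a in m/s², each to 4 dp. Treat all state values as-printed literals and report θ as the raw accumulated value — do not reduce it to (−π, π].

δ = 0.2287, a = 3.3560

a = (v'−v)/dt = (0.839000)/0.25 = 3.3560
Δθ = θ'−θ = 0.416081;  (v·dt/L) = 14.3000·0.25/2.0 = 1.787500
tan δ = Δθ·L/(v·dt) = 0.232773  →  δ = 0.2287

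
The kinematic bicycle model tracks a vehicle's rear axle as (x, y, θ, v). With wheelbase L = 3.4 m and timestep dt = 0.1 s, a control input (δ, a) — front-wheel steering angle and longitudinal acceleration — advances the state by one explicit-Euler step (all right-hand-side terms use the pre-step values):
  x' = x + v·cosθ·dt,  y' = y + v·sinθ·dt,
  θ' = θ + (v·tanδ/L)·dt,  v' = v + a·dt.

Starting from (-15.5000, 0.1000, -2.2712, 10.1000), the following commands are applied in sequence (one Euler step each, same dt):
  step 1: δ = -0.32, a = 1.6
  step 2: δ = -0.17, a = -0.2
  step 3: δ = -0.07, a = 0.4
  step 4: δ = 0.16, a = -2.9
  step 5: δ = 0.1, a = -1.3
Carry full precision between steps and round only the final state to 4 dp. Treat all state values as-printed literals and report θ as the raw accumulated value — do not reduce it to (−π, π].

(-19.1752, -3.4041, -2.3643, 9.8600)

after step 1 (δ=-0.32, a=1.6): (-16.150972, -0.672228, -2.369642, 10.260000)
after step 2 (δ=-0.17, a=-0.2): (-16.886153, -1.387898, -2.421442, 10.240000)
after step 3 (δ=-0.07, a=0.4): (-17.655901, -2.063224, -2.442559, 10.280000)
after step 4 (δ=0.16, a=-2.9): (-18.442798, -2.724719, -2.393765, 9.990000)
after step 5 (δ=0.1, a=-1.3): (-19.175233, -3.404087, -2.364285, 9.860000)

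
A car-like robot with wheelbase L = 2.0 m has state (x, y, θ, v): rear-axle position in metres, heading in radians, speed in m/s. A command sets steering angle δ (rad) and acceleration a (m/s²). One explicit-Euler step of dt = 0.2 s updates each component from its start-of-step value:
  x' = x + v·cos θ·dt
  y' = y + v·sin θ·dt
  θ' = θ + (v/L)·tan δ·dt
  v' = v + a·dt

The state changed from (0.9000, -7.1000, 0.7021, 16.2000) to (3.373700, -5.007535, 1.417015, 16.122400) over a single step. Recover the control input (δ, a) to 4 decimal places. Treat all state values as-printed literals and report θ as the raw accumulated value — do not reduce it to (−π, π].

δ = 0.4156, a = -0.3880

a = (v'−v)/dt = (-0.077600)/0.2 = -0.3880
Δθ = θ'−θ = 0.714915;  (v·dt/L) = 16.2000·0.2/2.0 = 1.620000
tan δ = Δθ·L/(v·dt) = 0.441306  →  δ = 0.4156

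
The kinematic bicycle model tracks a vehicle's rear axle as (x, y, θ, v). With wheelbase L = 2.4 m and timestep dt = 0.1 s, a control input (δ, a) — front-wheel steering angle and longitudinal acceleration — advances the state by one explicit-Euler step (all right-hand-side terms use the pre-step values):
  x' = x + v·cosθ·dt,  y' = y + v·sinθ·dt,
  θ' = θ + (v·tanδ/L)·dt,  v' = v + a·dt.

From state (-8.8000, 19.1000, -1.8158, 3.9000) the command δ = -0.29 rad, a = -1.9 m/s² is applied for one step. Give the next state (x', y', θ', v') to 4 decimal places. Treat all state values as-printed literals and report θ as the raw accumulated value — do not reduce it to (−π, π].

(-8.8946, 18.7216, -1.8643, 3.7100)

x' = -8.8000 + 3.9000·cos(-1.8158)·0.1 = -8.8946
y' = 19.1000 + 3.9000·sin(-1.8158)·0.1 = 18.7216
θ' = -1.8158 + (3.9000/2.4)·tan(-0.29)·0.1 = -1.8643
v' = 3.9000 − 1.9000·0.1 = 3.7100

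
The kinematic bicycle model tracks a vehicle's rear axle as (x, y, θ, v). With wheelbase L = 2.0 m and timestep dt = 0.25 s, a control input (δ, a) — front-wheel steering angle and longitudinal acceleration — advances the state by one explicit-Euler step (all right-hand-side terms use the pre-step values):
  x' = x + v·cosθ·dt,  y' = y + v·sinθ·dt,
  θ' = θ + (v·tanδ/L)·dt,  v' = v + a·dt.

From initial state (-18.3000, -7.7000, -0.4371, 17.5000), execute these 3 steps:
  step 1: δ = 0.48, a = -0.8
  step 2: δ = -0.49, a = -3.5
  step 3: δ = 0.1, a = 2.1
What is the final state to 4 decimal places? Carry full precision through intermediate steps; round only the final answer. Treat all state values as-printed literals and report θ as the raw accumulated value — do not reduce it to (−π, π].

(-7.3388, -8.5524, -0.2457, 16.9500)

after step 1 (δ=0.48, a=-0.8): (-14.336324, -9.551998, 0.701736, 17.300000)
after step 2 (δ=-0.49, a=-3.5): (-11.033224, -6.760018, -0.451716, 16.425000)
after step 3 (δ=0.1, a=2.1): (-7.338833, -8.552436, -0.245716, 16.950000)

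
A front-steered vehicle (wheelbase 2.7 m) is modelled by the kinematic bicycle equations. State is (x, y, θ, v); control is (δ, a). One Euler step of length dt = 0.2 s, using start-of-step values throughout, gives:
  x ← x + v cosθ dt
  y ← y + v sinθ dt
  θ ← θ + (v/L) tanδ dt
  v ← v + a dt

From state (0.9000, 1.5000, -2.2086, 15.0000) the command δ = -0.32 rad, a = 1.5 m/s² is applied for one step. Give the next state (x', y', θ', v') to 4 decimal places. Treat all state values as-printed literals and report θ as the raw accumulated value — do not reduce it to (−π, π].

(-0.8863, -0.9102, -2.5768, 15.3000)

x' = 0.9000 + 15.0000·cos(-2.2086)·0.2 = -0.8863
y' = 1.5000 + 15.0000·sin(-2.2086)·0.2 = -0.9102
θ' = -2.2086 + (15.0000/2.7)·tan(-0.32)·0.2 = -2.5768
v' = 15.0000 + 1.5000·0.2 = 15.3000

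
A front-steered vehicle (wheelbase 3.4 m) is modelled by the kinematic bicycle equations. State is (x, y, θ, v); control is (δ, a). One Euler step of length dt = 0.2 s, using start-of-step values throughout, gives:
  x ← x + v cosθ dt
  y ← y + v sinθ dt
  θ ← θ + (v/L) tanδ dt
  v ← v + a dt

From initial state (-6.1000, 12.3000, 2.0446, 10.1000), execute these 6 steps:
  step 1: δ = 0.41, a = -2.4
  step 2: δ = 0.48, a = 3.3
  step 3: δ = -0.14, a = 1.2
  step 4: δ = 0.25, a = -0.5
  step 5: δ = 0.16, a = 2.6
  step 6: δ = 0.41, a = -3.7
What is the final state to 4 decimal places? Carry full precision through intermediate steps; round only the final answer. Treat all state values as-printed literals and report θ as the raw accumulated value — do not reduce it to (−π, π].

(-15.6622, 19.5741, 3.0488, 10.2000)

after step 1 (δ=0.41, a=-2.4): (-7.021674, 14.097475, 2.302822, 9.620000)
after step 2 (δ=0.48, a=3.3): (-8.307633, 15.528589, 2.597427, 10.280000)
after step 3 (δ=-0.14, a=1.2): (-10.066663, 16.592990, 2.512210, 10.520000)
after step 4 (δ=0.25, a=-0.5): (-11.767518, 17.831500, 2.670222, 10.420000)
after step 5 (δ=0.16, a=2.6): (-13.624251, 18.777861, 2.769138, 10.940000)
after step 6 (δ=0.41, a=-3.7): (-15.662235, 19.574081, 3.048836, 10.200000)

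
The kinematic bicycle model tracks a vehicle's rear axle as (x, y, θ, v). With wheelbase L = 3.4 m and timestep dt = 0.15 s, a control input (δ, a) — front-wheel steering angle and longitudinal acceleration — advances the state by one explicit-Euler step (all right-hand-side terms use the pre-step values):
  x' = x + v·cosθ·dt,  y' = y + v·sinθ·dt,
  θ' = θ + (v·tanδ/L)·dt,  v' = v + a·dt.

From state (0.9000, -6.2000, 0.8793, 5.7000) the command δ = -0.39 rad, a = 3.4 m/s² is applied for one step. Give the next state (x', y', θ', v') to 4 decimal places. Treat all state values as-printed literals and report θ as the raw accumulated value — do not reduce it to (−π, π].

x' = 0.9000 + 5.7000·cos(0.8793)·0.15 = 1.4452
y' = -6.2000 + 5.7000·sin(0.8793)·0.15 = -5.5414
θ' = 0.8793 + (5.7000/3.4)·tan(-0.39)·0.15 = 0.7759
v' = 5.7000 + 3.4000·0.15 = 6.2100

(1.4452, -5.5414, 0.7759, 6.2100)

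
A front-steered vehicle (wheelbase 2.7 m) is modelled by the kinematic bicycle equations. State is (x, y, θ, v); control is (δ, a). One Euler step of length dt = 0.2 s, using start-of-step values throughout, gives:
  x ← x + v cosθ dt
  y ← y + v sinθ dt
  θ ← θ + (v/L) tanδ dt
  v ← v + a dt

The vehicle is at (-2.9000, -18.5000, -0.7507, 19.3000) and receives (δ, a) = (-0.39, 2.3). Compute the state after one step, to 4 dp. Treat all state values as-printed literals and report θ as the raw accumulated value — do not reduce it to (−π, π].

x' = -2.9000 + 19.3000·cos(-0.7507)·0.2 = -0.0775
y' = -18.5000 + 19.3000·sin(-0.7507)·0.2 = -21.1331
θ' = -0.7507 + (19.3000/2.7)·tan(-0.39)·0.2 = -1.3384
v' = 19.3000 + 2.3000·0.2 = 19.7600

(-0.0775, -21.1331, -1.3384, 19.7600)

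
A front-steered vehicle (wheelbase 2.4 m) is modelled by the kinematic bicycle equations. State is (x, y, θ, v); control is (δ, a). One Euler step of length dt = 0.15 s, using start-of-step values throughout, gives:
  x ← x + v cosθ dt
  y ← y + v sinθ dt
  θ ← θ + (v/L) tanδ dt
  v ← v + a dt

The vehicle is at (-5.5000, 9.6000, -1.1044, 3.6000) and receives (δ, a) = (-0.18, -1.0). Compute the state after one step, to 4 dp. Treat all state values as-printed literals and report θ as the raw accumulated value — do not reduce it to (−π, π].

(-5.2572, 9.1177, -1.1453, 3.4500)

x' = -5.5000 + 3.6000·cos(-1.1044)·0.15 = -5.2572
y' = 9.6000 + 3.6000·sin(-1.1044)·0.15 = 9.1177
θ' = -1.1044 + (3.6000/2.4)·tan(-0.18)·0.15 = -1.1453
v' = 3.6000 − 1.0000·0.15 = 3.4500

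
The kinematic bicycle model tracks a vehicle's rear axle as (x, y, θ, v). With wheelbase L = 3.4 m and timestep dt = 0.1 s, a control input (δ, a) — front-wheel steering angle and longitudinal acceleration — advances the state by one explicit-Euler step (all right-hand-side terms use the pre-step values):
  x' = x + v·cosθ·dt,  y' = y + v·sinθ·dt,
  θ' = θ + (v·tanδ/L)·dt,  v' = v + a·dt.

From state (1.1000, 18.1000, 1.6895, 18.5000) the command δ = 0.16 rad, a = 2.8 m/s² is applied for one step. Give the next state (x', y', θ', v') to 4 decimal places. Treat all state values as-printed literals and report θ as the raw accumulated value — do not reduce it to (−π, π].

x' = 1.1000 + 18.5000·cos(1.6895)·0.1 = 0.8809
y' = 18.1000 + 18.5000·sin(1.6895)·0.1 = 19.9370
θ' = 1.6895 + (18.5000/3.4)·tan(0.16)·0.1 = 1.7773
v' = 18.5000 + 2.8000·0.1 = 18.7800

(0.8809, 19.9370, 1.7773, 18.7800)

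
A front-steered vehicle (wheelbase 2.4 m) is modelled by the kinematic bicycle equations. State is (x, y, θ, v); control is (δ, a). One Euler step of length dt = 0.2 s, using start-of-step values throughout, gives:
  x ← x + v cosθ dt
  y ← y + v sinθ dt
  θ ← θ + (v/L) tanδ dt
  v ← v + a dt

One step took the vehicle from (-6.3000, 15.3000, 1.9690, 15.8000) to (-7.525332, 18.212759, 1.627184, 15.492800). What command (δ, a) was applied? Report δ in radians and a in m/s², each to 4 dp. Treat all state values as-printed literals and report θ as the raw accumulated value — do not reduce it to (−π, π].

δ = -0.2540, a = -1.5360

a = (v'−v)/dt = (-0.307200)/0.2 = -1.5360
Δθ = θ'−θ = -0.341816;  (v·dt/L) = 15.8000·0.2/2.4 = 1.316667
tan δ = Δθ·L/(v·dt) = -0.259607  →  δ = -0.2540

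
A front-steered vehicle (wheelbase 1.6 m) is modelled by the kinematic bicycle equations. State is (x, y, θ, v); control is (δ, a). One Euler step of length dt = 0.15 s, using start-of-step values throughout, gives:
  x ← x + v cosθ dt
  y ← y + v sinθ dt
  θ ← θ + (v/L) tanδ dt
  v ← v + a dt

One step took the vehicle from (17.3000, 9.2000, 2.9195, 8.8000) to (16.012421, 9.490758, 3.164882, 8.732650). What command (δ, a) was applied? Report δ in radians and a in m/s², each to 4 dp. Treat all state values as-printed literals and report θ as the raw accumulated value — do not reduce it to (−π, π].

δ = 0.2891, a = -0.4490

a = (v'−v)/dt = (-0.067350)/0.15 = -0.4490
Δθ = θ'−θ = 0.245382;  (v·dt/L) = 8.8000·0.15/1.6 = 0.825000
tan δ = Δθ·L/(v·dt) = 0.297433  →  δ = 0.2891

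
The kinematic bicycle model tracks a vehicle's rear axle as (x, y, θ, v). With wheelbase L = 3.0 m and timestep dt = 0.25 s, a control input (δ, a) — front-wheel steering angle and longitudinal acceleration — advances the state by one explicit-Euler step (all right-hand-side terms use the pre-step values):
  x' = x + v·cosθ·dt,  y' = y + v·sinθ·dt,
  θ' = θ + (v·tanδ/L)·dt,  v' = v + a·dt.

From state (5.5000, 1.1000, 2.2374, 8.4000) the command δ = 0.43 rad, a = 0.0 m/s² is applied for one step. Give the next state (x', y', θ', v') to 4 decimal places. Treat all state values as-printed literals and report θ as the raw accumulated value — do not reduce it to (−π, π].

(4.2015, 2.7504, 2.5584, 8.4000)

x' = 5.5000 + 8.4000·cos(2.2374)·0.25 = 4.2015
y' = 1.1000 + 8.4000·sin(2.2374)·0.25 = 2.7504
θ' = 2.2374 + (8.4000/3.0)·tan(0.43)·0.25 = 2.5584
v' = 8.4000 + 0.0000·0.25 = 8.4000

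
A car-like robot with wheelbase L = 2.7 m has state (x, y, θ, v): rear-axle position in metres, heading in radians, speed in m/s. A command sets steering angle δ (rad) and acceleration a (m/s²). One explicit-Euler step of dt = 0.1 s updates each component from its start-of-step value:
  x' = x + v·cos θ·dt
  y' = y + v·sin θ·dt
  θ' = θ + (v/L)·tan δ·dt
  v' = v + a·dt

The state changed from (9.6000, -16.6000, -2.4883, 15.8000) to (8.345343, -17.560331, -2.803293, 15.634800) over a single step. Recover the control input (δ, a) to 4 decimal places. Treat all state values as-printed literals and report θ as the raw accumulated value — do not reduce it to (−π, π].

δ = -0.4938, a = -1.6520

a = (v'−v)/dt = (-0.165200)/0.1 = -1.6520
Δθ = θ'−θ = -0.314993;  (v·dt/L) = 15.8000·0.1/2.7 = 0.585185
tan δ = Δθ·L/(v·dt) = -0.538279  →  δ = -0.4938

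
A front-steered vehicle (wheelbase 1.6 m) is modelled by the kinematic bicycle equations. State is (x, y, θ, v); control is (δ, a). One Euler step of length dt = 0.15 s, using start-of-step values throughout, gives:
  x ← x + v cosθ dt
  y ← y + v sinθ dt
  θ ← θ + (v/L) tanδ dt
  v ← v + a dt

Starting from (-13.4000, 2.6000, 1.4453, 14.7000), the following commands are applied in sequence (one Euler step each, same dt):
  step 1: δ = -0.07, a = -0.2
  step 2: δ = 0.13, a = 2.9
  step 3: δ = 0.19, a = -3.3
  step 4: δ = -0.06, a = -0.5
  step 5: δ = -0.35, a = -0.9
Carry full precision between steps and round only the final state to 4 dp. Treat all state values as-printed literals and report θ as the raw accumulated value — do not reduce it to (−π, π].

(-13.3640, 13.4881, 1.2211, 14.4000)

after step 1 (δ=-0.07, a=-0.2): (-13.124006, 4.787659, 1.348673, 14.670000)
after step 2 (δ=0.13, a=2.9): (-12.639234, 6.934097, 1.528478, 15.105000)
after step 3 (δ=0.19, a=-3.3): (-12.543380, 9.197819, 1.800821, 14.610000)
after step 4 (δ=-0.06, a=-0.5): (-13.043045, 11.331596, 1.718541, 14.535000)
after step 5 (δ=-0.35, a=-0.9): (-13.363995, 13.488094, 1.221133, 14.400000)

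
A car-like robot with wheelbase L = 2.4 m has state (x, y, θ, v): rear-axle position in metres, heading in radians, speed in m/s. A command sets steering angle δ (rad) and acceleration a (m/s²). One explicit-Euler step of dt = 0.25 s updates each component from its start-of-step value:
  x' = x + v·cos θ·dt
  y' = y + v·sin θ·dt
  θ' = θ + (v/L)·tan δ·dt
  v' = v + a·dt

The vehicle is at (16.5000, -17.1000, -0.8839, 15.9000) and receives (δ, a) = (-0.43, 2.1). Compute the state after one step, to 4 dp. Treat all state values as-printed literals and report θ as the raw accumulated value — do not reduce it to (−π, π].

(19.0207, -20.1735, -1.6435, 16.4250)

x' = 16.5000 + 15.9000·cos(-0.8839)·0.25 = 19.0207
y' = -17.1000 + 15.9000·sin(-0.8839)·0.25 = -20.1735
θ' = -0.8839 + (15.9000/2.4)·tan(-0.43)·0.25 = -1.6435
v' = 15.9000 + 2.1000·0.25 = 16.4250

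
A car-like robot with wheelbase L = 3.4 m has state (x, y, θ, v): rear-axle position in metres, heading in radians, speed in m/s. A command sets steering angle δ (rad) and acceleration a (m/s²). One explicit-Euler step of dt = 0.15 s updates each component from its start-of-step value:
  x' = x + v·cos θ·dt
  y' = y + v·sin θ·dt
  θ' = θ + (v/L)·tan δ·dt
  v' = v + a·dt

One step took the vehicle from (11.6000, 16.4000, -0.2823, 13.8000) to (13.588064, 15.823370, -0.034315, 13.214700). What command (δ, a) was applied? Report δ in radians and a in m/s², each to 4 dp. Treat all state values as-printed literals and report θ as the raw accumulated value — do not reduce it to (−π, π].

a = (v'−v)/dt = (-0.585300)/0.15 = -3.9020
Δθ = θ'−θ = 0.247985;  (v·dt/L) = 13.8000·0.15/3.4 = 0.608824
tan δ = Δθ·L/(v·dt) = 0.407318  →  δ = 0.3868

δ = 0.3868, a = -3.9020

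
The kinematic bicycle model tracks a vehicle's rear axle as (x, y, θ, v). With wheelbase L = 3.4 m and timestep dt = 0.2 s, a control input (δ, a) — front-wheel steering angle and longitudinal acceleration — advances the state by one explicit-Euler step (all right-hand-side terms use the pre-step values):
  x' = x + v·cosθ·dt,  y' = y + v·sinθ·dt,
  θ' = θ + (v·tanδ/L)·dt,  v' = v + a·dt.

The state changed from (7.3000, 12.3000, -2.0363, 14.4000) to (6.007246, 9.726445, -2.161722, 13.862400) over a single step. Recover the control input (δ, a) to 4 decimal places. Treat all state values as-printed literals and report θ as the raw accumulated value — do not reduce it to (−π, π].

δ = -0.1470, a = -2.6880

a = (v'−v)/dt = (-0.537600)/0.2 = -2.6880
Δθ = θ'−θ = -0.125422;  (v·dt/L) = 14.4000·0.2/3.4 = 0.847059
tan δ = Δθ·L/(v·dt) = -0.148068  →  δ = -0.1470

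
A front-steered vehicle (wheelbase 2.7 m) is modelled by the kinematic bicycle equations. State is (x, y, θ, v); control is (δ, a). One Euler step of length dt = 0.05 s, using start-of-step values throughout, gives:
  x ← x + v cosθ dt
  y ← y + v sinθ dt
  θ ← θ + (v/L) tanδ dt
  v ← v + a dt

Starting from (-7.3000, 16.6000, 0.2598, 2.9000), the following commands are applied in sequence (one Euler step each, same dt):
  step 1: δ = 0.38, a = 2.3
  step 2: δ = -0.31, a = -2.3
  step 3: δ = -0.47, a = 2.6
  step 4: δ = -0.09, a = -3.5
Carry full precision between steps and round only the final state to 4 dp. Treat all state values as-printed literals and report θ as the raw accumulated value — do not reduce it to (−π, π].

(-6.7277, 16.7523, 0.2310, 2.8550)

after step 1 (δ=0.38, a=2.3): (-7.159866, 16.637249, 0.281250, 3.015000)
after step 2 (δ=-0.31, a=-2.3): (-7.015039, 16.679090, 0.263365, 2.900000)
after step 3 (δ=-0.47, a=2.6): (-6.875039, 16.716838, 0.236085, 3.030000)
after step 4 (δ=-0.09, a=-3.5): (-6.727741, 16.752274, 0.231022, 2.855000)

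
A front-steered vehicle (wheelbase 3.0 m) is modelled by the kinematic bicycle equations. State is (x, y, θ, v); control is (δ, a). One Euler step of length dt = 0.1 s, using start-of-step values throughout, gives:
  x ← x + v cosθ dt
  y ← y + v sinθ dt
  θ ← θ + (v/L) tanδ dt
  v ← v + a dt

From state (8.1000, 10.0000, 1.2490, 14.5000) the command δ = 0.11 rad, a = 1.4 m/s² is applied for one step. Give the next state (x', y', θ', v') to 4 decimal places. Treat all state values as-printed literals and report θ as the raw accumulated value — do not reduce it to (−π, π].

x' = 8.1000 + 14.5000·cos(1.2490)·0.1 = 8.5586
y' = 10.0000 + 14.5000·sin(1.2490)·0.1 = 11.3756
θ' = 1.2490 + (14.5000/3.0)·tan(0.11)·0.1 = 1.3024
v' = 14.5000 + 1.4000·0.1 = 14.6400

(8.5586, 11.3756, 1.3024, 14.6400)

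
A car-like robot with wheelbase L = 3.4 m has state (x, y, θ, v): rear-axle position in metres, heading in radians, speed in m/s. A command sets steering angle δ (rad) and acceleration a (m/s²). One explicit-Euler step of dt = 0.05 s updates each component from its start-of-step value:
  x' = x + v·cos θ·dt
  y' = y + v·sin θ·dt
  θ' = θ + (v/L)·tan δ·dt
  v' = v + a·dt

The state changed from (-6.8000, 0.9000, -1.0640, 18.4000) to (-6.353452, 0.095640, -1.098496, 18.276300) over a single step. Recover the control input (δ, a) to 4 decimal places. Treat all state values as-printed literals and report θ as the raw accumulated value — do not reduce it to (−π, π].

δ = -0.1268, a = -2.4740

a = (v'−v)/dt = (-0.123700)/0.05 = -2.4740
Δθ = θ'−θ = -0.034496;  (v·dt/L) = 18.4000·0.05/3.4 = 0.270588
tan δ = Δθ·L/(v·dt) = -0.127485  →  δ = -0.1268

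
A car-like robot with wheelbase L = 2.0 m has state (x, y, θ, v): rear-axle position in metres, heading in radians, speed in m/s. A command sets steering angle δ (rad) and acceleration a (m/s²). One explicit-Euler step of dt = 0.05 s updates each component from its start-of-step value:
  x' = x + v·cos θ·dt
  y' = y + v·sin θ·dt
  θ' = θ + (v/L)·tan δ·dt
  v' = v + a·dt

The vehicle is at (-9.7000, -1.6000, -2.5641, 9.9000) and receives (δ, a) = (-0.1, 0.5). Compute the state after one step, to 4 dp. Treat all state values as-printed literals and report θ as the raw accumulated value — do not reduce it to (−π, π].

(-10.1147, -1.8702, -2.5889, 9.9250)

x' = -9.7000 + 9.9000·cos(-2.5641)·0.05 = -10.1147
y' = -1.6000 + 9.9000·sin(-2.5641)·0.05 = -1.8702
θ' = -2.5641 + (9.9000/2.0)·tan(-0.1)·0.05 = -2.5889
v' = 9.9000 + 0.5000·0.05 = 9.9250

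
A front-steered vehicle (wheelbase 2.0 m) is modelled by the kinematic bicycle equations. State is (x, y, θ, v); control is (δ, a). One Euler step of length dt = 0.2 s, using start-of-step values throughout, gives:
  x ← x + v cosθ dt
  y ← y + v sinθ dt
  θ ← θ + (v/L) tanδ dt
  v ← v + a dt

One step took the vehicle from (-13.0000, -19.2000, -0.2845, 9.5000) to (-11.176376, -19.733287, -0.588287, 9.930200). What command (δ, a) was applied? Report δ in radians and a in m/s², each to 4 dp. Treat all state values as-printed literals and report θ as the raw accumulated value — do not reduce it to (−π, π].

δ = -0.3095, a = 2.1510

a = (v'−v)/dt = (0.430200)/0.2 = 2.1510
Δθ = θ'−θ = -0.303787;  (v·dt/L) = 9.5000·0.2/2.0 = 0.950000
tan δ = Δθ·L/(v·dt) = -0.319776  →  δ = -0.3095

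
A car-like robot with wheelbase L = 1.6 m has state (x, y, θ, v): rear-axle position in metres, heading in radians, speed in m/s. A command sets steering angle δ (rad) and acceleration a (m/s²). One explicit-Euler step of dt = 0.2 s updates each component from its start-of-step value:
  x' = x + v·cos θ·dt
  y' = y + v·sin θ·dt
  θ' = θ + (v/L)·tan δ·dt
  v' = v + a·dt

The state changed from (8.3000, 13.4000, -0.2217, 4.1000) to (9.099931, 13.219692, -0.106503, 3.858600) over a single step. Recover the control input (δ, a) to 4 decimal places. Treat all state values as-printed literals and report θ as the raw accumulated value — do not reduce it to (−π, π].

a = (v'−v)/dt = (-0.241400)/0.2 = -1.2070
Δθ = θ'−θ = 0.115197;  (v·dt/L) = 4.1000·0.2/1.6 = 0.512500
tan δ = Δθ·L/(v·dt) = 0.224775  →  δ = 0.2211

δ = 0.2211, a = -1.2070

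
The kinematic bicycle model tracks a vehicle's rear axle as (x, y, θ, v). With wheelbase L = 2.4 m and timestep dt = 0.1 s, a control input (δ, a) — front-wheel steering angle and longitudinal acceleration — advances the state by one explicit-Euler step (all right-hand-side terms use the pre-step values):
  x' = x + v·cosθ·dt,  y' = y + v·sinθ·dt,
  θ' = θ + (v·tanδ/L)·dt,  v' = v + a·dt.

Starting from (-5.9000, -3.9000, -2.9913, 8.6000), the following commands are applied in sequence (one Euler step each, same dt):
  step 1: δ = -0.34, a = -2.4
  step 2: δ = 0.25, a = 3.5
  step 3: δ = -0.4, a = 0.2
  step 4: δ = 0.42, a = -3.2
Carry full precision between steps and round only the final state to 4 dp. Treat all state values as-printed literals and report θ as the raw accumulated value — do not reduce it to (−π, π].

after step 1 (δ=-0.34, a=-2.4): (-6.750305, -4.028766, -3.118056, 8.360000)
after step 2 (δ=0.25, a=3.5): (-7.586074, -4.048441, -3.029112, 8.710000)
after step 3 (δ=-0.4, a=0.2): (-8.451570, -4.146205, -3.182550, 8.730000)
after step 4 (δ=0.42, a=-3.2): (-9.323838, -4.110459, -3.020110, 8.410000)

(-9.3238, -4.1105, -3.0201, 8.4100)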